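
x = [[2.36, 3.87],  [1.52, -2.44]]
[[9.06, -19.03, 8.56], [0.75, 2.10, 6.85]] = x @ [[2.15,-3.29,4.07], [1.03,-2.91,-0.27]]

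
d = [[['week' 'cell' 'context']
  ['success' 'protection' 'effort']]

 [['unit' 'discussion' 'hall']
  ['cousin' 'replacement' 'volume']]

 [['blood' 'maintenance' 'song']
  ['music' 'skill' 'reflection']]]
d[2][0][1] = 'maintenance'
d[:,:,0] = [['week', 'success'], ['unit', 'cousin'], ['blood', 'music']]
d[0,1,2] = 'effort'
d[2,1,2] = 'reflection'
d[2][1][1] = 'skill'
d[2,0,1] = 'maintenance'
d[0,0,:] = ['week', 'cell', 'context']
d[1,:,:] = [['unit', 'discussion', 'hall'], ['cousin', 'replacement', 'volume']]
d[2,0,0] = 'blood'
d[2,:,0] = ['blood', 'music']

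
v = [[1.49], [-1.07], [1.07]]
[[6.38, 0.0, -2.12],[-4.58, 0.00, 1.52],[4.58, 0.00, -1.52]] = v @ [[4.28, 0.00, -1.42]]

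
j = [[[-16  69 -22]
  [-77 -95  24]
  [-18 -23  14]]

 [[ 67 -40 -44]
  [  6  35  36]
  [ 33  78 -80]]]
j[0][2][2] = 14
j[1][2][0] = 33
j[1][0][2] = -44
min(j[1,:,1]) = -40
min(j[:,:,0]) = -77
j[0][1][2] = 24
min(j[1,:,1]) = -40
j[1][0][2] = -44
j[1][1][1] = 35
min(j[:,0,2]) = -44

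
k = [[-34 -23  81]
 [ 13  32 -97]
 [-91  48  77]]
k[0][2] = 81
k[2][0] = -91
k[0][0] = -34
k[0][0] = -34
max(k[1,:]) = 32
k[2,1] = 48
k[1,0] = 13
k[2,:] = [-91, 48, 77]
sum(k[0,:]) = 24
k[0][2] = 81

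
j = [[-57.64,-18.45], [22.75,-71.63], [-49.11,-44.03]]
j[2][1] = -44.03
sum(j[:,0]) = -84.0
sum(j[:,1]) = -134.11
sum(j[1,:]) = -48.879999999999995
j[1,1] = -71.63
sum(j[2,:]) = -93.14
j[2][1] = -44.03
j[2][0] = -49.11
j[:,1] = [-18.45, -71.63, -44.03]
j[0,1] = -18.45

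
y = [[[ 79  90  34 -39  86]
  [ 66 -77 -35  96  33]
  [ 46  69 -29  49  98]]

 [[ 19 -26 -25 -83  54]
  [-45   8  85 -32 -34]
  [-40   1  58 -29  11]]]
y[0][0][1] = 90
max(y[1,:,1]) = 8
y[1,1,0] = -45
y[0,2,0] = 46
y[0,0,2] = 34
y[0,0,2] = 34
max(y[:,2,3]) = 49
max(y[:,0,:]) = 90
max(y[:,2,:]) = 98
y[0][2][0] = 46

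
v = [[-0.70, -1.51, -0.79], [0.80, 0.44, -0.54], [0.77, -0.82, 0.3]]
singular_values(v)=[1.93, 1.18, 0.88]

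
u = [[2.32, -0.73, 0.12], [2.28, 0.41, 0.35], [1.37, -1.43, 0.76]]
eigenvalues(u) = [(1.33+1.02j), (1.33-1.02j), (0.83+0j)]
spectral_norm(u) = 3.69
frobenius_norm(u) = 3.99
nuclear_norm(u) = 5.58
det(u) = 2.34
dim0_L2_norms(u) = [3.53, 1.66, 0.85]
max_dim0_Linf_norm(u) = 2.32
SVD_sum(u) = [[2.29, -0.62, 0.43],  [2.02, -0.54, 0.38],  [1.71, -0.46, 0.32]] + [[-0.01, -0.02, 0.01], [0.28, 0.89, -0.23], [-0.32, -1.02, 0.26]] + [[0.03, -0.09, -0.31], [-0.02, 0.06, 0.20], [-0.02, 0.05, 0.18]]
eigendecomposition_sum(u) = [[0.99-0.47j, (-0.29+0.62j), (0.13+0.05j)],[0.94-1.89j, (0.29+1.28j), (0.25-0.07j)],[1.54+0.84j, -1.08+0.20j, 0.05+0.21j]] + [[(0.99+0.47j), (-0.29-0.62j), 0.13-0.05j], [0.94+1.89j, 0.29-1.28j, (0.25+0.07j)], [1.54-0.84j, -1.08-0.20j, 0.05-0.21j]] + [[(0.34+0j), (-0.14-0j), (-0.13+0j)], [(0.41+0j), (-0.17-0j), -0.16+0.00j], [-1.72-0.00j, (0.72+0j), (0.66-0j)]]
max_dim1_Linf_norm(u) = 2.32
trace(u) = 3.49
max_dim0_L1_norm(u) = 5.97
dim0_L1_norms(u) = [5.97, 2.57, 1.23]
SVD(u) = [[-0.65,0.02,-0.76], [-0.58,-0.66,0.48], [-0.49,0.75,0.44]] @ diag([3.685323191674499, 1.4658852531351163, 0.43321287786383955]) @ [[-0.95, 0.26, -0.18], [-0.29, -0.93, 0.23], [-0.10, 0.27, 0.96]]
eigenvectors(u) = [[(0.29+0.23j), 0.29-0.23j, -0.19+0.00j], [0.71+0.00j, (0.71-0j), -0.23+0.00j], [(-0.02+0.59j), (-0.02-0.59j), 0.96+0.00j]]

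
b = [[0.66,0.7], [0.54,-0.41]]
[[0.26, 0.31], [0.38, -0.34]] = b @[[0.57, -0.17],[-0.17, 0.61]]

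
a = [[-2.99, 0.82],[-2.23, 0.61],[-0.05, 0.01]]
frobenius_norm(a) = 3.87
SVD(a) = [[-0.8, 0.2],[-0.60, -0.25],[-0.01, -0.95]] @ diag([3.867827011755079, 0.0037692357018368227]) @ [[0.96, -0.26], [0.26, 0.96]]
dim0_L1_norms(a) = [5.27, 1.44]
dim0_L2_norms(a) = [3.73, 1.02]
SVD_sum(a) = [[-2.99, 0.82], [-2.23, 0.61], [-0.05, 0.01]] + [[0.0, 0.0], [-0.00, -0.0], [-0.0, -0.0]]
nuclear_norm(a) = 3.87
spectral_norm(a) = 3.87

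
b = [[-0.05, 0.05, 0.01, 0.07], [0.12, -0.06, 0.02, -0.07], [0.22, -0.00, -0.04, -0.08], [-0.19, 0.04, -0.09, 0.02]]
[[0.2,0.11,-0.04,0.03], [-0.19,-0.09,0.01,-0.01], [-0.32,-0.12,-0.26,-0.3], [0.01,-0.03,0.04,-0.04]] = b @ [[-0.55,  -0.03,  -1.16,  -0.51],[0.74,  0.78,  -1.6,  -2.88],[1.72,  0.99,  1.14,  0.65],[1.63,  0.89,  -0.49,  1.96]]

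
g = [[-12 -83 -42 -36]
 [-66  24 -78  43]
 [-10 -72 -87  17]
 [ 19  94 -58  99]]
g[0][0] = -12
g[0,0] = -12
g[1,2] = -78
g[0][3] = -36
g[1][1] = 24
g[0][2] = -42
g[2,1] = -72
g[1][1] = 24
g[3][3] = 99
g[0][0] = -12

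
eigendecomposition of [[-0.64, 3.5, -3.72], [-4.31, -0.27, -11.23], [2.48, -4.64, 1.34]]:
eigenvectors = [[0.72+0.00j, (0.72-0j), -0.16+0.00j], [(0.47+0.28j), (0.47-0.28j), (0.83+0j)], [-0.38-0.19j, -0.38+0.19j, 0.53+0.00j]]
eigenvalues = [(3.54+2.37j), (3.54-2.37j), (-6.64+0j)]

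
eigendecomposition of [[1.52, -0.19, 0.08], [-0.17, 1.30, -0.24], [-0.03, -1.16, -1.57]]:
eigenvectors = [[0.83, -0.62, -0.02], [-0.52, -0.73, 0.08], [0.18, 0.3, 1.0]]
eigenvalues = [1.66, 1.26, -1.66]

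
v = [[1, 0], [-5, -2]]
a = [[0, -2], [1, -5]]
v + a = [[1, -2], [-4, -7]]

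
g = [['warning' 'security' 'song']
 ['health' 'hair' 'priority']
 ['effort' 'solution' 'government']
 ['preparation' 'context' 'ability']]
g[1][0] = 'health'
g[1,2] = 'priority'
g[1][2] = 'priority'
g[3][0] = 'preparation'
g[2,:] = ['effort', 'solution', 'government']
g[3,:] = ['preparation', 'context', 'ability']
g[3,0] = 'preparation'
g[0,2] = 'song'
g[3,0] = 'preparation'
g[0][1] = 'security'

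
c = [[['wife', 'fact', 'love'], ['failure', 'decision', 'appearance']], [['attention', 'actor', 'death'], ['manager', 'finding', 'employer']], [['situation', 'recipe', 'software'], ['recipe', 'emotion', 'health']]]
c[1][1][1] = 'finding'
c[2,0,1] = 'recipe'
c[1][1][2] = 'employer'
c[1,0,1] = 'actor'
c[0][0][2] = 'love'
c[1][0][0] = 'attention'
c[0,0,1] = 'fact'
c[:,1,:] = [['failure', 'decision', 'appearance'], ['manager', 'finding', 'employer'], ['recipe', 'emotion', 'health']]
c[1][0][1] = 'actor'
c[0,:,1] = ['fact', 'decision']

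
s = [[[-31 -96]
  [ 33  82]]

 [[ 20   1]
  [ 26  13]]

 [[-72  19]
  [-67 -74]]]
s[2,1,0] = -67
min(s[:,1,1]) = -74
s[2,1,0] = -67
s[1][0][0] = 20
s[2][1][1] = -74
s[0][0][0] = -31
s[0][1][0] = 33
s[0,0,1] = -96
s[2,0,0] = -72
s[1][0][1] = 1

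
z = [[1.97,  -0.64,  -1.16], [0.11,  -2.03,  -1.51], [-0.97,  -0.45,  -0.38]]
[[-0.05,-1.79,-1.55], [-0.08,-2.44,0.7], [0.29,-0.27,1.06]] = z@[[-0.28,-0.30,-0.91], [0.59,0.70,-0.41], [-0.76,0.65,0.02]]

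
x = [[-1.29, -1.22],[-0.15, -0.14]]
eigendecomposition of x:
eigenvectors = [[-0.99, 0.69], [-0.12, -0.73]]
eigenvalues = [-1.43, 0.0]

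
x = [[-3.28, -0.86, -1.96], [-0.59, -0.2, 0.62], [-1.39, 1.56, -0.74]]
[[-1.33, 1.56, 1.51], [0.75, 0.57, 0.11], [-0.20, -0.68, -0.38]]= x@[[-0.24, -0.45, -0.21], [0.14, -0.71, -0.52], [1.02, 0.27, -0.19]]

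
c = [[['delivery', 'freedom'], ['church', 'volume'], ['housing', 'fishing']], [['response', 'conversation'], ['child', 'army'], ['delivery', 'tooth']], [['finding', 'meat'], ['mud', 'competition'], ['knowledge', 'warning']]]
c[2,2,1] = 'warning'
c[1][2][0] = 'delivery'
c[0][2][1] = 'fishing'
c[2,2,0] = 'knowledge'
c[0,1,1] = 'volume'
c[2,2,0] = 'knowledge'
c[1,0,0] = 'response'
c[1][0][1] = 'conversation'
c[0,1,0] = 'church'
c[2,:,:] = [['finding', 'meat'], ['mud', 'competition'], ['knowledge', 'warning']]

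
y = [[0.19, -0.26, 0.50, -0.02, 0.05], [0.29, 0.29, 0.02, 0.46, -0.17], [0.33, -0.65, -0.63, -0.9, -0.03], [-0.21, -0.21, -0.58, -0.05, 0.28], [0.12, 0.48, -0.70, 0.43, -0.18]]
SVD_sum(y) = [[-0.00, 0.01, 0.01, 0.01, -0.0], [-0.04, 0.28, 0.19, 0.36, -0.05], [0.09, -0.72, -0.49, -0.92, 0.13], [0.03, -0.22, -0.15, -0.28, 0.04], [-0.02, 0.18, 0.12, 0.23, -0.03]] + [[-0.01,-0.17,0.5,-0.13,0.04], [0.00,0.06,-0.18,0.05,-0.02], [0.00,0.05,-0.16,0.04,-0.01], [0.01,0.14,-0.39,0.10,-0.03], [0.02,0.29,-0.83,0.21,-0.07]] + [[0.14, 0.01, 0.01, -0.01, -0.08], [0.27, 0.02, 0.02, -0.02, -0.16], [0.24, 0.01, 0.02, -0.02, -0.14], [-0.32, -0.02, -0.03, 0.02, 0.19], [0.12, 0.01, 0.01, -0.01, -0.07]] + [[0.07, -0.1, -0.01, 0.11, 0.09],  [0.05, -0.07, -0.01, 0.08, 0.06],  [-0.0, 0.0, 0.0, -0.0, -0.0],  [0.07, -0.1, -0.01, 0.11, 0.09],  [-0.00, 0.00, 0.00, -0.0, -0.0]] + [[0.0, 0.00, 0.0, -0.00, 0.00], [-0.00, -0.00, -0.00, 0.0, -0.00], [-0.0, -0.0, -0.0, 0.0, -0.00], [-0.0, -0.00, -0.0, 0.00, -0.00], [0.00, 0.00, 0.0, -0.00, 0.00]]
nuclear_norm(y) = 3.53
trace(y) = -0.38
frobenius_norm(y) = 1.99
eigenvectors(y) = [[0.31+0.00j, -0.38+0.00j, 0.16+0.30j, (0.16-0.3j), 0.37+0.00j], [-0.04+0.00j, 0.08+0.00j, 0.63+0.00j, (0.63-0j), (0.52+0j)], [-0.77+0.00j, -0.48+0.00j, -0.00-0.02j, (-0+0.02j), (0.05+0j)], [(-0.24+0j), 0.56+0.00j, (-0.42+0.14j), -0.42-0.14j, (-0.29+0j)], [-0.50+0.00j, 0.56+0.00j, (0.45-0.29j), 0.45+0.29j, 0.71+0.00j]]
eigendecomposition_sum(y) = [[-0.09+0.00j, (0.18-0j), 0.34+0.00j, (0.22+0j), (-0.02+0j)], [0.01-0.00j, (-0.02+0j), -0.04-0.00j, -0.03-0.00j, -0j], [0.23-0.00j, -0.45+0.00j, (-0.84-0j), -0.54-0.00j, (0.04-0j)], [0.07-0.00j, -0.14+0.00j, -0.26-0.00j, -0.17-0.00j, (0.01-0j)], [0.15-0.00j, (-0.29+0j), (-0.55-0j), (-0.35-0j), 0.03-0.00j]] + [[(0.09-0j), (-0.17+0j), (0.16+0j), -0.28+0.00j, -0.05-0.00j], [-0.02+0.00j, 0.04-0.00j, -0.04+0.00j, 0.06+0.00j, 0.01+0.00j], [0.11-0.00j, (-0.22+0j), 0.21+0.00j, -0.36+0.00j, -0.06-0.00j], [(-0.13+0j), (0.26-0j), (-0.25+0j), (0.42+0j), 0.07+0.00j], [-0.13+0.00j, 0.26-0.00j, (-0.25+0j), 0.42+0.00j, (0.07+0j)]] + [[(0.09+0.04j),(-0.13+0.15j),(-0+0.03j),0.02+0.12j,(0.06-0.09j)],  [(0.15-0.12j),(0.14+0.35j),(0.05+0.03j),0.21+0.06j,(-0.09-0.17j)],  [-0.00-0.00j,0.01-0.01j,0.00-0.00j,-0.01j,-0.00+0.00j],  [-0.07+0.11j,-0.17-0.20j,(-0.04-0.01j),(-0.15+0.01j),0.10+0.09j],  [(0.05-0.15j),(0.26+0.18j),0.05-0.00j,0.18-0.06j,(-0.14-0.08j)]] + [[0.09-0.04j, (-0.13-0.15j), (-0-0.03j), (0.02-0.12j), 0.06+0.09j], [0.15+0.12j, 0.14-0.35j, 0.05-0.03j, 0.21-0.06j, -0.09+0.17j], [(-0+0j), (0.01+0.01j), 0.00+0.00j, 0.00+0.01j, -0.00-0.00j], [-0.07-0.11j, (-0.17+0.2j), (-0.04+0.01j), (-0.15-0.01j), (0.1-0.09j)], [0.05+0.15j, (0.26-0.18j), 0.05+0.00j, (0.18+0.06j), -0.14+0.08j]] + [[0.00-0.00j, (-0+0j), -0.00-0.00j, (-0-0j), 0.00-0.00j], [0.01-0.00j, (-0.01+0j), -0.00-0.00j, (-0-0j), 0.01-0.00j], [-0j, (-0+0j), (-0-0j), (-0-0j), 0.00-0.00j], [(-0+0j), -0j, 0.00+0.00j, 0j, (-0+0j)], [0.01-0.00j, (-0.01+0j), -0.00-0.00j, (-0-0j), 0.01-0.00j]]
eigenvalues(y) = [(-1.09+0j), (0.83+0j), (-0.06+0.32j), (-0.06-0.32j), (0.01+0j)]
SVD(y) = [[0.01, 0.46, 0.26, -0.63, 0.56], [0.34, -0.17, 0.53, -0.44, -0.61], [-0.87, -0.15, 0.46, 0.02, -0.06], [-0.27, -0.36, -0.61, -0.64, -0.13], [0.22, -0.78, 0.24, 0.01, 0.54]] @ diag([1.4618851916161428, 1.1730983286219148, 0.6021427046578849, 0.2943672295536224, 0.0020236872570082425]) @ [[-0.07, 0.56, 0.39, 0.72, -0.10], [-0.02, -0.32, 0.92, -0.23, 0.08], [0.85, 0.05, 0.07, -0.06, -0.51], [-0.36, 0.56, 0.08, -0.58, -0.47], [0.37, 0.52, 0.05, -0.3, 0.71]]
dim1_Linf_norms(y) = [0.5, 0.46, 0.9, 0.58, 0.7]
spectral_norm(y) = 1.46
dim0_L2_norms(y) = [0.54, 0.92, 1.21, 1.1, 0.38]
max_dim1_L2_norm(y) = 1.32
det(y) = -0.00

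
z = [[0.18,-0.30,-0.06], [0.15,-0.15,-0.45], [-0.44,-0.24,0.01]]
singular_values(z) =[0.57, 0.48, 0.26]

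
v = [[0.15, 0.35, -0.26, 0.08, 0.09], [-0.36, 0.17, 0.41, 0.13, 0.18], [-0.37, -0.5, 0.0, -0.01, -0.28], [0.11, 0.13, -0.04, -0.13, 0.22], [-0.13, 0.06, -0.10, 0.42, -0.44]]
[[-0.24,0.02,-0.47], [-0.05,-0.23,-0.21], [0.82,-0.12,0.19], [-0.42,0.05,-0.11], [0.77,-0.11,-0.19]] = v@[[-0.91, 0.53, 0.87],[-0.25, -0.12, -0.58],[-0.32, 0.02, 1.05],[0.17, -0.13, -0.66],[-1.28, -0.06, -0.78]]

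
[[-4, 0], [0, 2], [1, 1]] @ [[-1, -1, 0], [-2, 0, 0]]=[[4, 4, 0], [-4, 0, 0], [-3, -1, 0]]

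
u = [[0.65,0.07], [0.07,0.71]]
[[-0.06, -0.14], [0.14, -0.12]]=u @ [[-0.12, -0.2], [0.21, -0.15]]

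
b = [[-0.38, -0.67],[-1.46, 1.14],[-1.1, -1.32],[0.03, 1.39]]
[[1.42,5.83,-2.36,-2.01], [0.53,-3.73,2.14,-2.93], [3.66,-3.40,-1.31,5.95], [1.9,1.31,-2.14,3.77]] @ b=[[-6.52, 6.02], [2.80, -11.50], [5.19, 3.67], [-0.17, 8.29]]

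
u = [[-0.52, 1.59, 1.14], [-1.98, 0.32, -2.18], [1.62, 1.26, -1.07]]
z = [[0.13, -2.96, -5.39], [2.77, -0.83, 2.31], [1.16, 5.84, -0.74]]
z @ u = [[-2.94,-7.53,12.37],  [3.95,7.05,2.50],  [-13.37,2.78,-10.62]]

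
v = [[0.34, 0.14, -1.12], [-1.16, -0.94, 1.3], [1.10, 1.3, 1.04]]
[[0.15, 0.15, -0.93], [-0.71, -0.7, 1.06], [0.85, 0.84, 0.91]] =v@ [[0.72, -0.02, 0.08], [-0.02, 0.70, -0.05], [0.08, -0.05, 0.85]]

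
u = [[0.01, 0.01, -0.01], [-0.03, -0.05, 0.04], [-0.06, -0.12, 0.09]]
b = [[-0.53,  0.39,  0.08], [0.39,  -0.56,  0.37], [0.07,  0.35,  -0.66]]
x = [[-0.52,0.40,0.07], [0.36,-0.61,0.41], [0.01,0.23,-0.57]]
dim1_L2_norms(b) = [0.66, 0.78, 0.75]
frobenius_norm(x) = 1.22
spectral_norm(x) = 1.06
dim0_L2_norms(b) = [0.66, 0.77, 0.76]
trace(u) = 0.05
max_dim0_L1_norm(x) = 1.24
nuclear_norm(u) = 0.18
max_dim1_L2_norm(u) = 0.16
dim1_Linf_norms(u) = [0.01, 0.05, 0.12]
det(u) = 0.00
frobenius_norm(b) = 1.27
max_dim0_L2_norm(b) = 0.77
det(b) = -0.00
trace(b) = -1.75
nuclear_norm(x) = 1.72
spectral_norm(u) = 0.18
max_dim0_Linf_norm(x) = 0.61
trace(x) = -1.70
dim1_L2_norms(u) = [0.02, 0.07, 0.16]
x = u + b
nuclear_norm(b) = 1.75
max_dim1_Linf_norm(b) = 0.66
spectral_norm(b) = 1.07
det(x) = -0.04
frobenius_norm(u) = 0.18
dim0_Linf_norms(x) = [0.52, 0.61, 0.57]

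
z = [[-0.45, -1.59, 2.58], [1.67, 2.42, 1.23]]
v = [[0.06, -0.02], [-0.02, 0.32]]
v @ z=[[-0.06, -0.14, 0.13], [0.54, 0.81, 0.34]]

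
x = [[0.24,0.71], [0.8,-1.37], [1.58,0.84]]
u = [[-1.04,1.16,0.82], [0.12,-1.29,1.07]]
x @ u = [[-0.16, -0.64, 0.96], [-1.00, 2.70, -0.81], [-1.54, 0.75, 2.19]]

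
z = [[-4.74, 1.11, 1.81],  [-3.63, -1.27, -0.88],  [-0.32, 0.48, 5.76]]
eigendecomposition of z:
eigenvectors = [[0.41-0.21j,0.41+0.21j,(0.15+0j)],[0.89+0.00j,0.89-0.00j,(-0.2+0j)],[(-0.03-0.01j),(-0.03+0.01j),(0.97+0j)]]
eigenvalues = [(-2.93+0.86j), (-2.93-0.86j), (5.61+0j)]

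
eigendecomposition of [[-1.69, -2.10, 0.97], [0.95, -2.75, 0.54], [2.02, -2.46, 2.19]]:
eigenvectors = [[-0.17+0.00j,  (0.74+0j),  (0.74-0j)], [(-0.14+0j),  (0.09-0.53j),  0.09+0.53j], [-0.98+0.00j,  (-0.21-0.34j),  -0.21+0.34j]]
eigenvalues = [(2.19+0j), (-2.22+1.04j), (-2.22-1.04j)]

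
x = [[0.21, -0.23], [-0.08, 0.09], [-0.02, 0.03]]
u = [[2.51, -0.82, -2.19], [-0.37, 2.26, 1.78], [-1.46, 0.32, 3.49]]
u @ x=[[0.64, -0.72], [-0.29, 0.34], [-0.40, 0.47]]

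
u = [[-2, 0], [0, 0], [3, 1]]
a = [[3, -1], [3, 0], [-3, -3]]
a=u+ [[5, -1], [3, 0], [-6, -4]]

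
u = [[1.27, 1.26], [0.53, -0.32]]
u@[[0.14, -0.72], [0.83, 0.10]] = [[1.22, -0.79], [-0.19, -0.41]]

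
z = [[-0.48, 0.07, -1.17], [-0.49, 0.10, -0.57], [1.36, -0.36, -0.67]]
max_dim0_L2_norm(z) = 1.52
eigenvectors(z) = [[(0.66+0j), 0.66-0.00j, 0.24+0.00j], [(0.37+0.1j), 0.37-0.10j, (0.97+0j)], [(0.05-0.65j), (0.05+0.65j), (-0.04+0j)]]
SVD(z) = [[-0.1, -0.86, 0.50], [-0.21, -0.47, -0.86], [0.97, -0.19, -0.13]] @ diag([1.576908807838889, 1.4562456714525416, 0.002675095488357468]) @ [[0.93, -0.24, -0.26],[0.26, -0.03, 0.96],[-0.24, -0.97, 0.04]]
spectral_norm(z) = 1.58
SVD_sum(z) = [[-0.15, 0.04, 0.04], [-0.31, 0.08, 0.09], [1.43, -0.37, -0.4]] + [[-0.33, 0.03, -1.21], [-0.18, 0.02, -0.66], [-0.07, 0.01, -0.27]] + [[-0.0, -0.00, 0.00], [0.0, 0.00, -0.00], [0.00, 0.0, -0.0]]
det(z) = 0.01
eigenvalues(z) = [(-0.53+1.16j), (-0.53-1.16j), 0j]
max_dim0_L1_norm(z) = 2.41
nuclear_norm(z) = 3.04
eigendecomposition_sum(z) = [[-0.24+0.71j, (0.03-0.19j), -0.59-0.30j], [(-0.24+0.36j), 0.05-0.10j, -0.29-0.26j], [0.68+0.29j, (-0.18-0.05j), -0.33+0.55j]] + [[(-0.24-0.71j), 0.03+0.19j, -0.59+0.30j], [(-0.24-0.36j), 0.05+0.10j, -0.29+0.26j], [0.68-0.29j, -0.18+0.05j, -0.33-0.55j]] + [[(-0+0j), -0j, -0j], [(-0+0j), 0.00-0.00j, -0j], [-0j, (-0+0j), (-0+0j)]]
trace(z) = -1.05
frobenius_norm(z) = 2.15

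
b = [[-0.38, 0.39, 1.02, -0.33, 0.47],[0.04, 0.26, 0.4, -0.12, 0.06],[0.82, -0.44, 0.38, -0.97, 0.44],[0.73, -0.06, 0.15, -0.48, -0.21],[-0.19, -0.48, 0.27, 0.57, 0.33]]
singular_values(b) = [1.72, 1.35, 0.86, 0.38, 0.07]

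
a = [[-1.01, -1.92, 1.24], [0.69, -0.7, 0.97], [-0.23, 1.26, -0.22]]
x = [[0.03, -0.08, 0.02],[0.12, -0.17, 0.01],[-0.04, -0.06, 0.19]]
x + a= [[-0.98, -2.00, 1.26],[0.81, -0.87, 0.98],[-0.27, 1.2, -0.03]]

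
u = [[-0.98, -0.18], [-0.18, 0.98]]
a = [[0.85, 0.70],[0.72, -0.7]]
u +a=[[-0.13, 0.52], [0.54, 0.28]]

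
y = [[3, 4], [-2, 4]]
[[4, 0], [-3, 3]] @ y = [[12, 16], [-15, 0]]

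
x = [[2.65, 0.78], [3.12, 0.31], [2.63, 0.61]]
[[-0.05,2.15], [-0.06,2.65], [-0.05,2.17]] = x @ [[-0.02,0.87], [0.0,-0.2]]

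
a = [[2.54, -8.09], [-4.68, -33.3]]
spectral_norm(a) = 34.50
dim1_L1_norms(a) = [10.63, 37.98]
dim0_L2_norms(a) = [5.32, 34.27]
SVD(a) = [[0.22, 0.97], [0.97, -0.22]] @ diag([34.497746269313815, 3.5493101214242166]) @ [[-0.12, -0.99], [0.99, -0.12]]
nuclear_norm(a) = 38.05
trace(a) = -30.76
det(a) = -122.44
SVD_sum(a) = [[-0.9, -7.69],[-3.89, -33.39]] + [[3.44, -0.40], [-0.79, 0.09]]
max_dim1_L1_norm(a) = 37.98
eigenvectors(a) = [[0.99,0.21], [-0.13,0.98]]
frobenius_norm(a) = 34.68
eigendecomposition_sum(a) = [[3.47,  -0.76],[-0.44,  0.1]] + [[-0.93, -7.33], [-4.24, -33.4]]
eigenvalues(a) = [3.57, -34.33]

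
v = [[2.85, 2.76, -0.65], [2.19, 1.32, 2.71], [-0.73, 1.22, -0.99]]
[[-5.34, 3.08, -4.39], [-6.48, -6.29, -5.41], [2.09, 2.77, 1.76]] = v@[[-1.97,0.22,-1.63], [-0.08,0.27,-0.06], [-0.76,-2.63,-0.65]]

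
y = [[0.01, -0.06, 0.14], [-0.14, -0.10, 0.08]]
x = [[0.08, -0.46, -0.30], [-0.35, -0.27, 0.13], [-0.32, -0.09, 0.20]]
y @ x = [[-0.02, -0.00, 0.02],[-0.00, 0.08, 0.05]]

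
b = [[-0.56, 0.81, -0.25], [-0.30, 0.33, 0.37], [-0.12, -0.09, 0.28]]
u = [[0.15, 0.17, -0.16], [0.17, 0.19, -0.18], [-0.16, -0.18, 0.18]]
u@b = [[-0.12, 0.19, -0.02],[-0.13, 0.22, -0.02],[0.12, -0.21, 0.02]]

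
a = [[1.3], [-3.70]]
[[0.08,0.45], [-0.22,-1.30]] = a@ [[0.06, 0.35]]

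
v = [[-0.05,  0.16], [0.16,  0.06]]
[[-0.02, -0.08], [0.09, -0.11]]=v@ [[0.55,-0.46], [0.05,-0.64]]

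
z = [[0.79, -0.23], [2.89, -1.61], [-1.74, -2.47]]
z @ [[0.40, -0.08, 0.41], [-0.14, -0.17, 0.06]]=[[0.35, -0.02, 0.31],[1.38, 0.04, 1.09],[-0.35, 0.56, -0.86]]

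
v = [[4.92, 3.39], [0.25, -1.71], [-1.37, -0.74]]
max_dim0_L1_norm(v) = 6.54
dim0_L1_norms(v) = [6.54, 5.84]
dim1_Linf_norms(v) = [4.92, 1.71, 1.37]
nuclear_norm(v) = 7.77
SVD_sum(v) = [[4.83, 3.51], [-0.65, -0.47], [-1.25, -0.91]] + [[0.09, -0.12], [0.90, -1.24], [-0.12, 0.17]]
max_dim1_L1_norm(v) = 8.31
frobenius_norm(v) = 6.41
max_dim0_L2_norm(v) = 5.11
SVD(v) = [[-0.96, -0.1], [0.13, -0.99], [0.25, 0.13]] @ diag([6.221142070059812, 1.551448144196876]) @ [[-0.81, -0.59], [-0.59, 0.81]]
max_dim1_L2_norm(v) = 5.97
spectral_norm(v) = 6.22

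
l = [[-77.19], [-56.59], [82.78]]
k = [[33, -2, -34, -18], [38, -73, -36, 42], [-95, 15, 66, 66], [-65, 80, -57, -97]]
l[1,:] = [-56.59]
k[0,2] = -34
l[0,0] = -77.19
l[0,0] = -77.19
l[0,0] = -77.19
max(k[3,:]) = 80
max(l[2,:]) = 82.78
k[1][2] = -36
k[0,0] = 33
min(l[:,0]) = -77.19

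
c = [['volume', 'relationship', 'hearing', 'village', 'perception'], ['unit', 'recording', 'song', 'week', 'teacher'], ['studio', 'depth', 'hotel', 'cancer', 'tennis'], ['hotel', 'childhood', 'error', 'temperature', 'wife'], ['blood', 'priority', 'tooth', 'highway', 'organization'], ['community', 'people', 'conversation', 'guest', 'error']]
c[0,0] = 'volume'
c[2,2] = 'hotel'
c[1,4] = 'teacher'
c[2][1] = 'depth'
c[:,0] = ['volume', 'unit', 'studio', 'hotel', 'blood', 'community']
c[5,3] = 'guest'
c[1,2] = 'song'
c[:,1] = ['relationship', 'recording', 'depth', 'childhood', 'priority', 'people']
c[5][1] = 'people'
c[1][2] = 'song'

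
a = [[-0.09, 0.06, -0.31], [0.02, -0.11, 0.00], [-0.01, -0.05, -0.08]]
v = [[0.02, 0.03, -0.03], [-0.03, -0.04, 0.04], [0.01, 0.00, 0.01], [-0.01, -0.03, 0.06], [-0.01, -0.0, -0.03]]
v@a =[[-0.0,-0.0,-0.0], [0.00,0.00,0.01], [-0.00,0.00,-0.0], [-0.00,-0.00,-0.0], [0.00,0.00,0.01]]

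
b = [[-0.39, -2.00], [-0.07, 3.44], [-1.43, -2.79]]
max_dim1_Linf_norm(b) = 3.44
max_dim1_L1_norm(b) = 4.22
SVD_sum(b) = [[-0.4, -2.00], [0.67, 3.29], [-0.60, -2.96]] + [[0.01, -0.00], [-0.74, 0.15], [-0.83, 0.17]]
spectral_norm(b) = 4.95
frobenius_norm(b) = 5.08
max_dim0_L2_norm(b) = 4.86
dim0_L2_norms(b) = [1.48, 4.86]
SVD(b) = [[0.41, -0.01], [-0.68, 0.66], [0.61, 0.75]] @ diag([4.953389329562169, 1.1329316615664187]) @ [[-0.2, -0.98],[-0.98, 0.20]]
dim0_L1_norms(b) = [1.89, 8.23]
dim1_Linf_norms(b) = [2.0, 3.44, 2.79]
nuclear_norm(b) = 6.09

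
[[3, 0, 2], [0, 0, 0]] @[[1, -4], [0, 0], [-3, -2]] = [[-3, -16], [0, 0]]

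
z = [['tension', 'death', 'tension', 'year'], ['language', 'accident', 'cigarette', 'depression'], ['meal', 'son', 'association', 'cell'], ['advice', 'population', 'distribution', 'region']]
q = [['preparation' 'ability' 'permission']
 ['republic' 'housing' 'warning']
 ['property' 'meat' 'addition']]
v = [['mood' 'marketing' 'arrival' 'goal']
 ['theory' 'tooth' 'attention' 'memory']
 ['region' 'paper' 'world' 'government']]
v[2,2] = 'world'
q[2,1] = 'meat'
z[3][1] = 'population'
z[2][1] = 'son'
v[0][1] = 'marketing'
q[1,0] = 'republic'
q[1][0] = 'republic'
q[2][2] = 'addition'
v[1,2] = 'attention'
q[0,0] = 'preparation'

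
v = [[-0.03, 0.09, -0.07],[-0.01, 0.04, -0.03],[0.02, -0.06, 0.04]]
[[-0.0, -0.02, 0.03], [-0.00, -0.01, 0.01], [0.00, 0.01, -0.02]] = v @ [[0.12, 0.39, -0.80], [-0.01, -0.03, 0.06], [0.00, 0.01, -0.02]]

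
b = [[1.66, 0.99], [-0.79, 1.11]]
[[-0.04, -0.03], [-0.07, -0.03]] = b @ [[0.01, 0.00], [-0.06, -0.03]]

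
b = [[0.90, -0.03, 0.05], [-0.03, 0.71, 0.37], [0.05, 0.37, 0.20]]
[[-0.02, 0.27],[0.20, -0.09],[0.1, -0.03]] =b@[[-0.03, 0.28], [0.16, -0.23], [0.22, 0.22]]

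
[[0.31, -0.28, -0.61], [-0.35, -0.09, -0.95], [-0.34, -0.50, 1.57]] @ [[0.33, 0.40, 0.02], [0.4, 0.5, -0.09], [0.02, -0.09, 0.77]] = [[-0.02, 0.04, -0.44], [-0.17, -0.1, -0.73], [-0.28, -0.53, 1.25]]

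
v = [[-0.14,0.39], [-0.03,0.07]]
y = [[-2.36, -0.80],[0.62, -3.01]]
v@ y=[[0.57, -1.06], [0.11, -0.19]]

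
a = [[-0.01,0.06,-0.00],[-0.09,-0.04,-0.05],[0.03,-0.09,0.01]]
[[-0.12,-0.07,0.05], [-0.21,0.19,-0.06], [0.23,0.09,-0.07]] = a@[[2.29, -1.93, 0.74], [-1.64, -1.49, 0.92], [1.46, 0.90, -0.83]]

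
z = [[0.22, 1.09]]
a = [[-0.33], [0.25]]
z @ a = [[0.20]]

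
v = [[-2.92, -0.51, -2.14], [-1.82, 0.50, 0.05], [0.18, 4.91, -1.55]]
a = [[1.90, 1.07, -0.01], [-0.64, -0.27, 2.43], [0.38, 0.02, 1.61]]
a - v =[[4.82,1.58,2.13], [1.18,-0.77,2.38], [0.20,-4.89,3.16]]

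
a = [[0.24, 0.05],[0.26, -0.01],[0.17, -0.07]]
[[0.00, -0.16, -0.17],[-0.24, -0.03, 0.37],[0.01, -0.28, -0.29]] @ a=[[-0.07, 0.01], [-0.00, -0.04], [-0.12, 0.02]]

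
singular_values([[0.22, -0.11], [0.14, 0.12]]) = [0.26, 0.16]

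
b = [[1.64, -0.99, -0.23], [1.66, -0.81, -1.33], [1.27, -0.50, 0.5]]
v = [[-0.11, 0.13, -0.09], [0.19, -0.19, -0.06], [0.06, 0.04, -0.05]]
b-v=[[1.75, -1.12, -0.14],[1.47, -0.62, -1.27],[1.21, -0.54, 0.55]]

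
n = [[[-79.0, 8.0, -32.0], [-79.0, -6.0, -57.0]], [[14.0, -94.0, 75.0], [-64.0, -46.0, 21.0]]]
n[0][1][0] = -79.0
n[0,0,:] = [-79.0, 8.0, -32.0]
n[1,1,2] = 21.0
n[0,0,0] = -79.0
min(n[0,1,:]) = -79.0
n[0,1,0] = -79.0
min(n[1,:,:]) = -94.0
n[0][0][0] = -79.0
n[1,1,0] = -64.0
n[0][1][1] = -6.0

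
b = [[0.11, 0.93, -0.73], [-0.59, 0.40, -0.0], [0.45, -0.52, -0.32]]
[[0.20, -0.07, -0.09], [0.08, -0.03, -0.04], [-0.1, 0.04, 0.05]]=b@[[0.01, -0.0, -0.00],[0.21, -0.07, -0.10],[-0.0, 0.0, 0.00]]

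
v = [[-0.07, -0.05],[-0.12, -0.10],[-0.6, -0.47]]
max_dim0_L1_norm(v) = 0.79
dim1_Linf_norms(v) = [0.07, 0.12, 0.6]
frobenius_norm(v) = 0.78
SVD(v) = [[-0.11,0.64], [-0.20,-0.76], [-0.97,0.08]] @ diag([0.7827282333587561, 0.006042574209772241]) @ [[0.79, 0.62], [-0.62, 0.79]]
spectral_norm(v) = 0.78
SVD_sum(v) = [[-0.07, -0.05], [-0.12, -0.10], [-0.6, -0.47]] + [[-0.0, 0.00], [0.0, -0.00], [-0.0, 0.00]]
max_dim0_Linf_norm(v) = 0.6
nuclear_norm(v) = 0.79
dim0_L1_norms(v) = [0.79, 0.62]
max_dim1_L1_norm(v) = 1.07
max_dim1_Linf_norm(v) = 0.6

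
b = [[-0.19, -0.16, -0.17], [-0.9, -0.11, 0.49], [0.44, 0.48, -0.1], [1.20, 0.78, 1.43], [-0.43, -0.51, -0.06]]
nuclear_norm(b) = 3.70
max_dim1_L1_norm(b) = 3.41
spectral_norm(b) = 2.18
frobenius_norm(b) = 2.48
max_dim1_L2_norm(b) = 2.02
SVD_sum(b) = [[-0.21, -0.14, -0.17], [-0.26, -0.18, -0.22], [0.32, 0.21, 0.26], [1.36, 0.91, 1.13], [-0.38, -0.25, -0.32]] + [[0.0, 0.0, -0.0],[-0.54, -0.12, 0.75],[0.23, 0.05, -0.32],[-0.20, -0.05, 0.28],[-0.16, -0.03, 0.22]] + [[0.01, -0.02, 0.0], [-0.09, 0.19, -0.04], [-0.11, 0.22, -0.04], [0.04, -0.08, 0.02], [0.11, -0.22, 0.04]]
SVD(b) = [[-0.14, -0.0, 0.07], [-0.18, 0.84, -0.50], [0.21, -0.36, -0.59], [0.92, 0.32, 0.22], [-0.26, 0.24, 0.59]] @ diag([2.175126725620953, 1.1044544473950033, 0.421549642532015]) @ [[0.68,  0.45,  0.57],[-0.58,  -0.13,  0.8],[0.44,  -0.88,  0.18]]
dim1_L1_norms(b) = [0.52, 1.5, 1.02, 3.41, 1.0]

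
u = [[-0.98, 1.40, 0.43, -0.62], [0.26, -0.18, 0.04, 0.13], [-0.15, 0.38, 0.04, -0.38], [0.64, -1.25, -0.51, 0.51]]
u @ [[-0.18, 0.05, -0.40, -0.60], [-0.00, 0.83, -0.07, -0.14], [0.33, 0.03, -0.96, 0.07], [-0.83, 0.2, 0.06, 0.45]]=[[0.83, 1.00, -0.16, 0.14], [-0.14, -0.11, -0.12, -0.07], [0.36, 0.23, -0.03, -0.13], [-0.71, -0.92, 0.35, -0.02]]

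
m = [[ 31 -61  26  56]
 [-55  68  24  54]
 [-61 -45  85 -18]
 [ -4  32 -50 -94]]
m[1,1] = 68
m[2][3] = -18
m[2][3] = -18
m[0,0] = 31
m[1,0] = -55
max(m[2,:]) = 85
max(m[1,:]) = 68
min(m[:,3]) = -94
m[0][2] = 26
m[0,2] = 26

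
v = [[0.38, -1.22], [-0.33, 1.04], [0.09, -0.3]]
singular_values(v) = [1.71, 0.01]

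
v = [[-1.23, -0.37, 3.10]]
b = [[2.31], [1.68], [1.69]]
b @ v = [[-2.84, -0.85, 7.16], [-2.07, -0.62, 5.21], [-2.08, -0.63, 5.24]]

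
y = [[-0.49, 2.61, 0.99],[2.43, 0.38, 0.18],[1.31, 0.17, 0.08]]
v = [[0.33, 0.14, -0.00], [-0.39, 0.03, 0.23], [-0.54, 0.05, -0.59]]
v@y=[[0.18, 0.91, 0.35], [0.57, -0.97, -0.36], [-0.39, -1.49, -0.57]]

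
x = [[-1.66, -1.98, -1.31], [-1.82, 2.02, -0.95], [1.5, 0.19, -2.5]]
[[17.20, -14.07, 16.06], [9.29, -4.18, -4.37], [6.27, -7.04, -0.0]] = x @ [[-4.26, 2.4, -2.28], [-1.68, 2.17, -5.04], [-5.19, 4.42, -1.75]]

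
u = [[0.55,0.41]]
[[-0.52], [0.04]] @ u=[[-0.29, -0.21],[0.02, 0.02]]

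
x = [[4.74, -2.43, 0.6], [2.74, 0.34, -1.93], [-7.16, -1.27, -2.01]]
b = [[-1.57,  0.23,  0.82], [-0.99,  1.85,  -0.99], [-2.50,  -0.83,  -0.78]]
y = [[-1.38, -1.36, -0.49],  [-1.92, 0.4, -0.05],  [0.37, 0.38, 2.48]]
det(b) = 8.41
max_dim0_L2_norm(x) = 9.01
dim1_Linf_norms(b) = [1.57, 1.85, 2.5]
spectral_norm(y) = 2.90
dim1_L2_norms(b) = [1.79, 2.32, 2.75]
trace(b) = -0.50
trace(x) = 3.07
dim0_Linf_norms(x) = [7.16, 2.43, 2.01]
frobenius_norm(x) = 9.85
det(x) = -62.45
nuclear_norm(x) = 14.37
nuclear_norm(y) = 6.21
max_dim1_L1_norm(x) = 10.44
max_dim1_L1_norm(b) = 4.11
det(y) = -7.42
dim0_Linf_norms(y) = [1.92, 1.36, 2.48]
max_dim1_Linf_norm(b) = 2.5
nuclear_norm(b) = 6.54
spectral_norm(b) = 3.17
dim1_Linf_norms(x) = [4.74, 2.74, 7.16]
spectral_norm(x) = 9.12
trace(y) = 1.50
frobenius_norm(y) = 3.78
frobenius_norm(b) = 4.01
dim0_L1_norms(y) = [3.67, 2.14, 3.02]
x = y @ b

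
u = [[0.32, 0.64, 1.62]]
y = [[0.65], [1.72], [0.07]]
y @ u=[[0.21, 0.42, 1.05], [0.55, 1.10, 2.79], [0.02, 0.04, 0.11]]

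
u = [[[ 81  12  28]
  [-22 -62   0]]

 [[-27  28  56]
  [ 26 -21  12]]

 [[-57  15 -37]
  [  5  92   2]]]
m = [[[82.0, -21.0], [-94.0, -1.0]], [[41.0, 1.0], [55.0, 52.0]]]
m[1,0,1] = 1.0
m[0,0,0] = 82.0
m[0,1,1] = -1.0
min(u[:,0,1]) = 12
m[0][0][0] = 82.0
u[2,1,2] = 2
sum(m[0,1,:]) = -95.0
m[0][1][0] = -94.0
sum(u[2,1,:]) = 99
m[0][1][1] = -1.0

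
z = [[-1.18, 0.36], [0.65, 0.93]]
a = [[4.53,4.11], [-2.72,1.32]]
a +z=[[3.35,4.47], [-2.07,2.25]]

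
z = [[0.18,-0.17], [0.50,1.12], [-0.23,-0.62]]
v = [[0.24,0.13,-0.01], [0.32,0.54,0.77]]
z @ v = [[-0.01, -0.07, -0.13], [0.48, 0.67, 0.86], [-0.25, -0.36, -0.48]]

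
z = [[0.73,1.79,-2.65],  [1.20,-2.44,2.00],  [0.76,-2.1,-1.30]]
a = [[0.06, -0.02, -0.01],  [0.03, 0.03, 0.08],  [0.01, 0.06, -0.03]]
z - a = [[0.67, 1.81, -2.64],[1.17, -2.47, 1.92],[0.75, -2.16, -1.27]]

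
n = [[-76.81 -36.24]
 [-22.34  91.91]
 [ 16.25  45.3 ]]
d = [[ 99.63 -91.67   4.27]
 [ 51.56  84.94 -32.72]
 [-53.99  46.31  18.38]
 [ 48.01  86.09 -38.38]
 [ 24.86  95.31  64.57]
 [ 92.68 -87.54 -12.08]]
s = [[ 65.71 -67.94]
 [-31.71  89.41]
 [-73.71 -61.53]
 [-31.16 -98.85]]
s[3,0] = -31.16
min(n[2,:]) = 16.25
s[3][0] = -31.16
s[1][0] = -31.71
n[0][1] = -36.24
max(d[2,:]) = 46.31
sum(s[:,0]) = -70.87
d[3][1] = 86.09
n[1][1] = 91.91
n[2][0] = 16.25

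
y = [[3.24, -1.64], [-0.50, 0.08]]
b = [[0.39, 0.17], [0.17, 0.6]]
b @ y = [[1.18, -0.63],[0.25, -0.23]]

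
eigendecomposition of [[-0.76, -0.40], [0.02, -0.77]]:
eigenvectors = [[(0.98+0j), (0.98-0j)], [(0.01-0.22j), (0.01+0.22j)]]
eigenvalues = [(-0.76+0.09j), (-0.76-0.09j)]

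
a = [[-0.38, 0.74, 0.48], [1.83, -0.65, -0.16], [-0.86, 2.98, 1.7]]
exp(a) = [[1.35, 1.58, 1.09], [1.35, 1.12, 0.3], [2.0, 6.21, 5.07]]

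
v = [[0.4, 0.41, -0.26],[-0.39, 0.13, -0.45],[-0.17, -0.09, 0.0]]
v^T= [[0.40, -0.39, -0.17], [0.41, 0.13, -0.09], [-0.26, -0.45, 0.0]]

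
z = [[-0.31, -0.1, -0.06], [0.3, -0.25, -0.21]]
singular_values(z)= [0.47, 0.29]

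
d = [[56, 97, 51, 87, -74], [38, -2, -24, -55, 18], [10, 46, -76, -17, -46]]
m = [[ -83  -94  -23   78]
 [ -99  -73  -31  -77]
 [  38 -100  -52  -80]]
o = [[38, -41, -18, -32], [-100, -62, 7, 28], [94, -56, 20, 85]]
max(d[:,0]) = 56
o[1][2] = 7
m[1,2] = -31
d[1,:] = [38, -2, -24, -55, 18]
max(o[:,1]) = -41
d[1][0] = 38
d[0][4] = -74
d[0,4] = -74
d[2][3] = -17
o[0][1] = -41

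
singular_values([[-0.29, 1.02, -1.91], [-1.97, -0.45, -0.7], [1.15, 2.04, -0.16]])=[2.88, 2.46, 0.72]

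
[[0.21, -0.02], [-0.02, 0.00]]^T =[[0.21, -0.02],[-0.02, 0.00]]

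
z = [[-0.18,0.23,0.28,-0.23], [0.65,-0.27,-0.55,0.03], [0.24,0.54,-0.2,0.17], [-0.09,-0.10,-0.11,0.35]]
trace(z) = -0.30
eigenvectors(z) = [[0.34+0.01j, (0.34-0.01j), (-0.57+0j), -0.47+0.00j], [(-0.69+0j), -0.69-0.00j, (0.09+0j), (-0.26+0j)], [0.26+0.57j, 0.26-0.57j, -0.74+0.00j, -0.17+0.00j], [(-0.05+0.06j), (-0.05-0.06j), -0.36+0.00j, (0.83+0j)]]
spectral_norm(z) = 0.99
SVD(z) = [[-0.41, -0.21, 0.42, 0.78], [0.88, 0.12, 0.32, 0.32], [0.21, -0.97, -0.13, -0.08], [0.1, 0.09, -0.84, 0.53]] @ diag([0.9946494526300519, 0.6318265484309645, 0.44459576764629233, 0.0015107850793038397]) @ [[0.69, -0.23, -0.66, 0.19], [-0.2, -0.97, 0.1, -0.13], [0.4, 0.05, 0.14, -0.91], [0.57, -0.09, 0.74, 0.35]]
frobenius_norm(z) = 1.26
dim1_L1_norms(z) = [0.92, 1.5, 1.15, 0.65]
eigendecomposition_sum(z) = [[(-0.14-0.13j), 0.08-0.11j, (0.13+0.13j), -0.03-0.08j], [(0.3+0.26j), -0.15+0.24j, -0.28-0.25j, 0.06+0.17j], [(0.1-0.35j), 0.26+0.04j, (-0.1+0.33j), (0.12-0.12j)], [(0.04-0.01j), 0.01+0.03j, (-0.04+0.01j), (0.02+0.01j)]] + [[(-0.14+0.13j), 0.08+0.11j, 0.13-0.13j, -0.03+0.08j], [(0.3-0.26j), -0.15-0.24j, (-0.28+0.25j), (0.06-0.17j)], [(0.1+0.35j), (0.26-0.04j), -0.10-0.33j, 0.12+0.12j], [(0.04+0.01j), (0.01-0.03j), (-0.04-0.01j), (0.02-0.01j)]] + [[0j, -0j, (-0+0j), 0.00-0.00j], [-0.00-0.00j, -0.00+0.00j, -0j, (-0+0j)], [0.00+0.00j, 0.00-0.00j, (-0+0j), -0j], [0.00+0.00j, 0.00-0.00j, -0.00+0.00j, -0j]] + [[0.10+0.00j,  0.07-0.00j,  (0.02-0j),  (-0.18+0j)], [0.06+0.00j,  (0.04-0j),  (0.01-0j),  -0.10+0.00j], [(0.04+0j),  0.02-0.00j,  (0.01-0j),  (-0.06+0j)], [(-0.18-0j),  (-0.12+0j),  (-0.03+0j),  (0.31-0j)]]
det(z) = 0.00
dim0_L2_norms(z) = [0.72, 0.65, 0.66, 0.45]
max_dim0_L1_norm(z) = 1.16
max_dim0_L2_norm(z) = 0.72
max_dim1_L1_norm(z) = 1.5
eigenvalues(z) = [(-0.38+0.44j), (-0.38-0.44j), 0j, (0.45+0j)]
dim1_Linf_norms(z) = [0.28, 0.65, 0.54, 0.35]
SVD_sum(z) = [[-0.28, 0.09, 0.27, -0.08], [0.61, -0.2, -0.58, 0.17], [0.14, -0.05, -0.13, 0.04], [0.07, -0.02, -0.07, 0.02]] + [[0.03,0.13,-0.01,0.02], [-0.01,-0.07,0.01,-0.01], [0.12,0.59,-0.06,0.08], [-0.01,-0.06,0.01,-0.01]] + [[0.07, 0.01, 0.03, -0.17], [0.06, 0.01, 0.02, -0.13], [-0.02, -0.00, -0.01, 0.05], [-0.15, -0.02, -0.05, 0.34]] + [[0.0, -0.0, 0.00, 0.00], [0.00, -0.00, 0.00, 0.0], [-0.00, 0.0, -0.0, -0.0], [0.0, -0.0, 0.0, 0.0]]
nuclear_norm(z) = 2.07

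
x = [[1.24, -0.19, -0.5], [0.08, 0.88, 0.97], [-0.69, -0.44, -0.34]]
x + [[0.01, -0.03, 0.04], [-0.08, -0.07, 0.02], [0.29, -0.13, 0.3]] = [[1.25, -0.22, -0.46], [0.00, 0.81, 0.99], [-0.40, -0.57, -0.04]]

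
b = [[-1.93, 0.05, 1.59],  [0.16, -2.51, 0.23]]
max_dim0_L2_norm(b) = 2.51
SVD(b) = [[-0.41, 0.91], [0.91, 0.41]] @ diag([2.531642720816954, 2.4949719706109987]) @ [[0.37, -0.91, -0.17], [-0.68, -0.39, 0.62]]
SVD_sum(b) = [[-0.38,0.94,0.18], [0.85,-2.11,-0.4]] + [[-1.55, -0.89, 1.41],[-0.69, -0.4, 0.63]]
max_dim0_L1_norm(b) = 2.56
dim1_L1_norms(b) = [3.57, 2.9]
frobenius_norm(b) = 3.55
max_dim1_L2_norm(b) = 2.53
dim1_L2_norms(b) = [2.5, 2.53]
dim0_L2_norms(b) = [1.94, 2.51, 1.61]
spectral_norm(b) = 2.53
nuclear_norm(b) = 5.03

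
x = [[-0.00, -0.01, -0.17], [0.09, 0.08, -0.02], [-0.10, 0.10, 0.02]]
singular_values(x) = [0.18, 0.14, 0.12]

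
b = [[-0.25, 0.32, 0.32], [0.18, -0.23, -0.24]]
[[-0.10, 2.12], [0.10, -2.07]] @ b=[[0.41,-0.52,-0.54], [-0.40,0.51,0.53]]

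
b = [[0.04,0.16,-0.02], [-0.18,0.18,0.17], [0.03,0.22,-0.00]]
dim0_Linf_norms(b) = [0.18, 0.22, 0.17]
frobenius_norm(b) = 0.41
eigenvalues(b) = [(0.23+0j), (-0+0.03j), (-0-0.03j)]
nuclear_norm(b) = 0.57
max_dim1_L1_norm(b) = 0.53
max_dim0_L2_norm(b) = 0.33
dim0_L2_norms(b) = [0.19, 0.33, 0.17]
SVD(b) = [[0.34,  -0.53,  -0.78], [0.78,  0.62,  -0.08], [0.52,  -0.58,  0.63]] @ diag([0.3528359726562327, 0.21470524626510923, 0.0029040705860940955]) @ [[-0.32, 0.88, 0.36], [-0.7, -0.47, 0.54], [0.64, -0.08, 0.76]]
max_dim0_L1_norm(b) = 0.56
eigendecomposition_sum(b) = [[(-0.11+0j),0.13+0.00j,(0.11+0j)], [-0.15+0.00j,0.18+0.00j,(0.15+0j)], [(-0.16+0j),0.19+0.00j,(0.16+0j)]] + [[(0.08+0.03j), (0.01-0.01j), (-0.06-0.02j)], [(-0.02+0.01j), (-0+0j), 0.01-0.01j], [(0.09+0.02j), 0.01-0.01j, -0.08-0.01j]] + [[(0.08-0.03j), (0.01+0.01j), -0.06+0.02j],  [(-0.02-0.01j), -0.00-0.00j, 0.01+0.01j],  [0.09-0.02j, (0.01+0.01j), (-0.08+0.01j)]]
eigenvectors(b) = [[-0.45+0.00j, (-0.63-0.11j), -0.63+0.11j],[(-0.61+0j), 0.10-0.09j, (0.1+0.09j)],[(-0.65+0j), (-0.76+0j), -0.76-0.00j]]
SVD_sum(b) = [[-0.04, 0.11, 0.04], [-0.09, 0.24, 0.1], [-0.06, 0.16, 0.07]] + [[0.08, 0.05, -0.06], [-0.09, -0.06, 0.07], [0.09, 0.06, -0.07]] + [[-0.0, 0.00, -0.00], [-0.00, 0.0, -0.0], [0.00, -0.00, 0.00]]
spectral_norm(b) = 0.35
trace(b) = 0.22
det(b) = 0.00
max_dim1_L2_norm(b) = 0.31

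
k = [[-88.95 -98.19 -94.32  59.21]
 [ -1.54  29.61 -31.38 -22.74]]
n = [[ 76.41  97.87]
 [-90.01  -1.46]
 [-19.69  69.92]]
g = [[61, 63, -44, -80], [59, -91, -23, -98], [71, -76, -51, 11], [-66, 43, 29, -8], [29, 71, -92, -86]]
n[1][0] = -90.01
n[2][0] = -19.69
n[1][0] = -90.01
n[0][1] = 97.87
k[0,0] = -88.95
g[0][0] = 61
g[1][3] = -98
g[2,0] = 71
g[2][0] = 71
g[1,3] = -98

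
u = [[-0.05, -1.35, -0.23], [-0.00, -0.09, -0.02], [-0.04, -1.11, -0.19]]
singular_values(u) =[1.78, 0.01, 0.0]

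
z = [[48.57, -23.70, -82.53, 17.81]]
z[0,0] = 48.57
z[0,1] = -23.7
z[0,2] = -82.53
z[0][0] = 48.57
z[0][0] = 48.57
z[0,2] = -82.53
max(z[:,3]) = 17.81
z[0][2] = -82.53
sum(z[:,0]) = 48.57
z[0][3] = 17.81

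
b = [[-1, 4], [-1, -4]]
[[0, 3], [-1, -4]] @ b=[[-3, -12], [5, 12]]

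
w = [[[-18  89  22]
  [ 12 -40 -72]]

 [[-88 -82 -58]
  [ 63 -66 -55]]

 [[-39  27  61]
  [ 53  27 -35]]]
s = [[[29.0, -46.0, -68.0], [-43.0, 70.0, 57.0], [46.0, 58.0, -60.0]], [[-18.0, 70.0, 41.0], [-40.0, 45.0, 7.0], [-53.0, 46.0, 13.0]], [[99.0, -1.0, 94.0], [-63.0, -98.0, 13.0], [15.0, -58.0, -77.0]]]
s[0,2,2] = -60.0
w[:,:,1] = [[89, -40], [-82, -66], [27, 27]]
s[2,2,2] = -77.0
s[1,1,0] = -40.0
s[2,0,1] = -1.0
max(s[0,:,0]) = 46.0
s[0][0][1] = -46.0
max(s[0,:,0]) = 46.0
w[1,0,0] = -88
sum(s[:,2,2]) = -124.0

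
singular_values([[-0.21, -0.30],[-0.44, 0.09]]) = [0.49, 0.31]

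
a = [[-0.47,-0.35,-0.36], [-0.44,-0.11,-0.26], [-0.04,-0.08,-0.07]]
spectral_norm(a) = 0.86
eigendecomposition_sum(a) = [[-0.50, -0.31, -0.37], [-0.36, -0.22, -0.27], [-0.07, -0.04, -0.05]] + [[0.03, -0.04, 0.00], [-0.08, 0.11, -0.00], [0.02, -0.03, 0.00]] + [[-0.00, 0.00, 0.01], [-0.00, 0.0, 0.01], [0.01, -0.0, -0.02]]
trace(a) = -0.65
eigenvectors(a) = [[0.81, 0.35, -0.44], [0.58, -0.90, -0.31], [0.11, 0.27, 0.85]]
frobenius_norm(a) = 0.87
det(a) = 0.00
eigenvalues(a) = [-0.77, 0.14, -0.02]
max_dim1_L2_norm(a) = 0.69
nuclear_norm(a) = 1.03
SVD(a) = [[-0.8, 0.53, -0.30], [-0.59, -0.77, 0.22], [-0.12, 0.35, 0.93]] @ diag([0.8580760627494464, 0.1503741520851906, 0.017119723159796683]) @ [[0.75, 0.41, 0.52], [0.53, -0.85, -0.09], [0.41, 0.34, -0.85]]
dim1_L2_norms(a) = [0.69, 0.52, 0.11]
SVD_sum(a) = [[-0.51, -0.28, -0.36], [-0.38, -0.21, -0.27], [-0.07, -0.04, -0.05]] + [[0.04, -0.07, -0.01], [-0.06, 0.1, 0.01], [0.03, -0.04, -0.00]] + [[-0.00,  -0.0,  0.00], [0.00,  0.00,  -0.0], [0.01,  0.01,  -0.01]]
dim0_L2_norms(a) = [0.65, 0.38, 0.45]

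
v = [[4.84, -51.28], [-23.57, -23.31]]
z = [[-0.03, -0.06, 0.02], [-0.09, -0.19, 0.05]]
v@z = [[4.47, 9.45, -2.47], [2.80, 5.84, -1.64]]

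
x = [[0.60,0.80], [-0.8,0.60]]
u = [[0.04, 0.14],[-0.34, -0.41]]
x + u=[[0.64, 0.94], [-1.14, 0.19]]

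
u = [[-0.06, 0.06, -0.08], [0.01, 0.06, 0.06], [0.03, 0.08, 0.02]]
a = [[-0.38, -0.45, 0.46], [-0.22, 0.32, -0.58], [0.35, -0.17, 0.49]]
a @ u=[[0.03, -0.01, 0.01],[-0.0, -0.04, 0.03],[-0.01, 0.05, -0.03]]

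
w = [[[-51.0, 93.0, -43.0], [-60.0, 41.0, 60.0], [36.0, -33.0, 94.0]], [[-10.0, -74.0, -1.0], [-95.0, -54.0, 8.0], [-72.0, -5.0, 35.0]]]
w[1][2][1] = -5.0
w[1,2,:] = [-72.0, -5.0, 35.0]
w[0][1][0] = -60.0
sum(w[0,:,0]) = -75.0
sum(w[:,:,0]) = -252.0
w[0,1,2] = 60.0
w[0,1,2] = 60.0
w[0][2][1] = -33.0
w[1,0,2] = -1.0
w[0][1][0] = -60.0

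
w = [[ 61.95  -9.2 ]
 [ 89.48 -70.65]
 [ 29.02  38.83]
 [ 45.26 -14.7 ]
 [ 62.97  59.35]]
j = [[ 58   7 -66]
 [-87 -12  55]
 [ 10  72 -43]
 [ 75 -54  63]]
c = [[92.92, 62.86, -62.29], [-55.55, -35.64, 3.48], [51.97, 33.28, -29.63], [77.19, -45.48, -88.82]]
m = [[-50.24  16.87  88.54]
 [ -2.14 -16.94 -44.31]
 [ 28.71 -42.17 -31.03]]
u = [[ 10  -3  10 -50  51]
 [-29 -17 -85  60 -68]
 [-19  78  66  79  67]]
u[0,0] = 10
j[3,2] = 63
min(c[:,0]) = -55.55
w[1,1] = -70.65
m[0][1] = 16.87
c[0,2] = -62.29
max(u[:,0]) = 10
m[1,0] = -2.14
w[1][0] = 89.48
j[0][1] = 7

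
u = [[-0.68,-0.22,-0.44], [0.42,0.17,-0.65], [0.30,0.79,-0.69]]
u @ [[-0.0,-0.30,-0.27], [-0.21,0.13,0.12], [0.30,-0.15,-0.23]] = [[-0.09, 0.24, 0.26], [-0.23, -0.01, 0.06], [-0.37, 0.12, 0.17]]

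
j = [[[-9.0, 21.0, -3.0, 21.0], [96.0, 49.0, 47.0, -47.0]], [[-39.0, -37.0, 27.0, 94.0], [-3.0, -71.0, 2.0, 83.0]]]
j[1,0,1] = -37.0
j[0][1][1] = 49.0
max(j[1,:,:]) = 94.0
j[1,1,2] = 2.0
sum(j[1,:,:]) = 56.0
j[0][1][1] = 49.0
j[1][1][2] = 2.0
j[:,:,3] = [[21.0, -47.0], [94.0, 83.0]]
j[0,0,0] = -9.0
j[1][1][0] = -3.0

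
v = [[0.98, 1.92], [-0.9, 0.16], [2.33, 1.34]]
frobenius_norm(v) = 3.56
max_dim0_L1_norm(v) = 4.21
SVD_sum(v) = [[1.52,1.28], [-0.45,-0.38], [2.02,1.70]] + [[-0.54,0.64], [-0.45,0.54], [0.31,-0.36]]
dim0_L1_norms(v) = [4.21, 3.42]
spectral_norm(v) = 3.36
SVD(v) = [[-0.59,-0.7], [0.17,-0.59], [-0.79,0.4]] @ diag([3.359510539134817, 1.1918846158257457]) @ [[-0.77, -0.64], [0.64, -0.77]]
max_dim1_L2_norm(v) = 2.69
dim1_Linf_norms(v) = [1.92, 0.9, 2.33]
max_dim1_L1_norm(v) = 3.67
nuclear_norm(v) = 4.55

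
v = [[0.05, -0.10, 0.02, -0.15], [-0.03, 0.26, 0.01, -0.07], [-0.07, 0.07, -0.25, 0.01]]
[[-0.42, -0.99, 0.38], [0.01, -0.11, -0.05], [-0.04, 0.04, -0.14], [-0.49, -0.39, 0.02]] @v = [[-0.02,-0.19,-0.11,0.14], [0.01,-0.03,0.01,0.01], [0.01,0.0,0.03,0.0], [-0.01,-0.05,-0.02,0.1]]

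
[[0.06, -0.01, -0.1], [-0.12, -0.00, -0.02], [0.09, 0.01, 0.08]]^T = [[0.06, -0.12, 0.09], [-0.01, -0.0, 0.01], [-0.1, -0.02, 0.08]]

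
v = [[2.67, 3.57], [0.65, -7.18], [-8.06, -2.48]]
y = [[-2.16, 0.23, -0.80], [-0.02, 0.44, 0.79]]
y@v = [[0.83, -7.38], [-6.13, -5.19]]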